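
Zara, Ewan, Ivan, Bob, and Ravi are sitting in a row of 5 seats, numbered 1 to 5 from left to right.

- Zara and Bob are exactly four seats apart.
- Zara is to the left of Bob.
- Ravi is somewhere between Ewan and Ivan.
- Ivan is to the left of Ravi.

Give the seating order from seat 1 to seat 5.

Zara, Ivan, Ravi, Ewan, Bob

From clue 1: Zara is in {1,5}.
From clues 1–2: Zara → seat 1, Bob → seat 5.
From clues 1–3: Ravi → seat 3.
From clues 1–4: Ivan → seat 2, Ewan → seat 4.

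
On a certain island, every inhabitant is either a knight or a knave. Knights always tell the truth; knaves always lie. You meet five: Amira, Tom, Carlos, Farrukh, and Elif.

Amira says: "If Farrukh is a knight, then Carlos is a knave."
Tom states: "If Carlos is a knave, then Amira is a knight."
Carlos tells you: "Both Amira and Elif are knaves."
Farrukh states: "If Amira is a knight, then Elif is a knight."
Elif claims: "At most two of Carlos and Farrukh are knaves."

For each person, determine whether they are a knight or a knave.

Amira: knight, Tom: knight, Carlos: knave, Farrukh: knight, Elif: knight

Regardless of anyone's role, Elif's statement is true, so Elif is a knight.
With that fixed, Carlos's statement is false, so Carlos is a knave.
With that fixed, Farrukh's statement is true, so Farrukh is a knight.
With that fixed, Amira's statement is true, so Amira is a knight.
With that fixed, Tom's statement is true, so Tom is a knight.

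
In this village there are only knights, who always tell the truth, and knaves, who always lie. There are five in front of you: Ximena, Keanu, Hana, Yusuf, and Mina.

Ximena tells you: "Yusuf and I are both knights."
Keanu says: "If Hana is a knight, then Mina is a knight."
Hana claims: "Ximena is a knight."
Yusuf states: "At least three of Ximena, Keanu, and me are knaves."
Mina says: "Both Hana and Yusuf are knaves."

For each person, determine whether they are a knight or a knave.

Ximena: knave, Keanu: knight, Hana: knave, Yusuf: knave, Mina: knight

Consider Ximena. Suppose Ximena is a knight.
Then no assignment of the remaining roles makes every statement match its speaker's type — contradiction.
So Ximena is a knave.
With that fixed, Hana's statement is false, so Hana is a knave.
With that fixed, Keanu's statement is true, so Keanu is a knight.
With that fixed, Yusuf's statement is false, so Yusuf is a knave.
With that fixed, Mina's statement is true, so Mina is a knight.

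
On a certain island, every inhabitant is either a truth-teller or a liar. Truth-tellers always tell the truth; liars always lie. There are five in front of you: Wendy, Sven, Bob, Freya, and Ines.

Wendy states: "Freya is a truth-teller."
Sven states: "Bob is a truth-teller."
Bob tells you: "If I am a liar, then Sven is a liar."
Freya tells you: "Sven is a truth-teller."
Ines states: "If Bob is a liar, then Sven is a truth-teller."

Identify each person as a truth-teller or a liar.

Consider Wendy. Suppose Wendy is a liar.
Then no assignment of the remaining roles makes every statement match its speaker's type — contradiction.
So Wendy is a truth-teller.
Consider Sven. Suppose Sven is a liar.
Then no assignment of the remaining roles makes every statement match its speaker's type — contradiction.
So Sven is a truth-teller.
With that fixed, Freya's statement is true, so Freya is a truth-teller.
With that fixed, Ines's statement is true, so Ines is a truth-teller.
Consider Bob. Suppose Bob is a liar.
Then Sven's statement comes out false, contradicting Sven being a truth-teller.
So Bob is a truth-teller.

Wendy: truth-teller, Sven: truth-teller, Bob: truth-teller, Freya: truth-teller, Ines: truth-teller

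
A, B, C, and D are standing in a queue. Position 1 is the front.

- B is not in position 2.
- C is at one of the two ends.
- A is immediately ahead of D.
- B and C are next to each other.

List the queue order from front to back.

From clue 1: B is in {1,3,4}.
From clues 1–2: C is in {1,4}.
From clues 1–3: A is in {1,2}.
From clues 1–4: A → position 1, D → position 2, B → position 3, C → position 4.

A, D, B, C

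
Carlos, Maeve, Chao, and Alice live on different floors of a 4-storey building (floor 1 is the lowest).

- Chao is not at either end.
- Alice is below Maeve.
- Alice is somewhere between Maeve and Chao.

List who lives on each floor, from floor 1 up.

From clue 1: Chao is in {2,3}.
From clues 1–3: Carlos → floor 1, Chao → floor 2, Alice → floor 3, Maeve → floor 4.

Carlos, Chao, Alice, Maeve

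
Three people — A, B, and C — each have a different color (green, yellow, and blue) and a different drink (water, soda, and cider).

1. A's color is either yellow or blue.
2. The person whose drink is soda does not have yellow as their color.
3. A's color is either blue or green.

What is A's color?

Clue 1 rules out green for A's color.
With clues 1–3, yellow is impossible for A's color.
That leaves blue.

blue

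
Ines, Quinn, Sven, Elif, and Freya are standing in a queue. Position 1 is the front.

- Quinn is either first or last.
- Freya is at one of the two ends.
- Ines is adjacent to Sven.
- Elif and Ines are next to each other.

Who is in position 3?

With clue 1, Quinn is ruled out for position 3.
With clues 1–2, Freya is ruled out for position 3.
With clues 1–3, Elif is ruled out for position 3.
With clues 1–4, Sven is ruled out for position 3.
So position 3 is Ines.

Ines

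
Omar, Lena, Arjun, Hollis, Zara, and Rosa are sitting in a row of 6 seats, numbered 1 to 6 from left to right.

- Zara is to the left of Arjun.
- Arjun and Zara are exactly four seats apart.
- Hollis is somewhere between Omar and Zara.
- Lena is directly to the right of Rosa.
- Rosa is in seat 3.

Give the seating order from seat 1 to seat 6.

Zara, Hollis, Rosa, Lena, Arjun, Omar

From clue 1: Arjun is in {2,3,4,5,6}.
From clues 1–2: Arjun is in {5,6}.
From clues 1–4: Zara → seat 1, Arjun → seat 5, Omar → seat 6.
From clues 1–5: Hollis → seat 2, Rosa → seat 3, Lena → seat 4.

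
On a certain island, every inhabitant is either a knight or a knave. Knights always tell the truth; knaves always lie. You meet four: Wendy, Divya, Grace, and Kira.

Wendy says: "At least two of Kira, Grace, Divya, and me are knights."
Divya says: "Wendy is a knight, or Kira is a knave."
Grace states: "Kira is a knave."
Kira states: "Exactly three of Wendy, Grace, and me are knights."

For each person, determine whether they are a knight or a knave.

Wendy: knight, Divya: knight, Grace: knight, Kira: knave

Consider Wendy. Suppose Wendy is a knave.
Then no assignment of the remaining roles makes every statement match its speaker's type — contradiction.
So Wendy is a knight.
With that fixed, Divya's statement is true, so Divya is a knight.
Consider Grace. Suppose Grace is a knave.
Then no assignment of the remaining roles makes every statement match its speaker's type — contradiction.
So Grace is a knight.
Consider Kira. Suppose Kira is a knight.
Then Grace's statement comes out false, contradicting Grace being a knight.
So Kira is a knave.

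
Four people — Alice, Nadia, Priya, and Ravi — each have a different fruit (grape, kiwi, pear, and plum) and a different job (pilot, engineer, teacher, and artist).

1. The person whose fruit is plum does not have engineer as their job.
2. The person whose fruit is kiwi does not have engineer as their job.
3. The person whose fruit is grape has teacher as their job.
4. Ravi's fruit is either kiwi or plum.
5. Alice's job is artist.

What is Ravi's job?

pilot

With clues 1–4, engineer and teacher are impossible for Ravi's job.
With clues 1–5, artist is impossible for Ravi's job.
That leaves pilot.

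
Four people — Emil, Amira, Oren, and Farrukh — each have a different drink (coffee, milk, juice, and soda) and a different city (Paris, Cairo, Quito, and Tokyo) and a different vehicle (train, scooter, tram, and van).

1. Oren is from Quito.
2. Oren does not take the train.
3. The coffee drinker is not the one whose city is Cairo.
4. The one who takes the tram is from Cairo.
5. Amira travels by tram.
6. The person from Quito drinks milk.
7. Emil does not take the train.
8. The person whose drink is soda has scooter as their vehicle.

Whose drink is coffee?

Farrukh

With clues 1–5, Amira is impossible for the one with drink coffee.
With clues 1–6, Oren is impossible for the one with drink coffee.
With clues 1–8, Emil is impossible for the one with drink coffee.
That leaves Farrukh.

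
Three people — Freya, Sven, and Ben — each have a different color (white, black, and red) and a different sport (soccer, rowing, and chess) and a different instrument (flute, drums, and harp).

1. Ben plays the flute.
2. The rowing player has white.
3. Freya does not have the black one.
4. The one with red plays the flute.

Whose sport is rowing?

Freya

With clues 1–4, Ben and Sven are impossible for the one with sport rowing.
That leaves Freya.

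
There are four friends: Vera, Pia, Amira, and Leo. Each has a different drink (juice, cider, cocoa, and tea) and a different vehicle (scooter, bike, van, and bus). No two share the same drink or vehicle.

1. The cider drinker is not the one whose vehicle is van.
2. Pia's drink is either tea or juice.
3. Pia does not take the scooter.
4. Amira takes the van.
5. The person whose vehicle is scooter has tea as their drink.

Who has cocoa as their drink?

With clues 1–2, Pia is impossible for the one with drink cocoa.
With clues 1–5, Leo and Vera are impossible for the one with drink cocoa.
That leaves Amira.

Amira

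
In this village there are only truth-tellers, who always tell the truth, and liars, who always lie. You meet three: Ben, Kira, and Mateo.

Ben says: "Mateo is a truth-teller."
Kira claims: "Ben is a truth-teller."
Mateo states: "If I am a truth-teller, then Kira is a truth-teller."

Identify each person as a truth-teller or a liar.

Consider Ben. Suppose Ben is a liar.
Then no assignment of the remaining roles makes every statement match its speaker's type — contradiction.
So Ben is a truth-teller.
With that fixed, Kira's statement is true, so Kira is a truth-teller.
With that fixed, Mateo's statement is true, so Mateo is a truth-teller.

Ben: truth-teller, Kira: truth-teller, Mateo: truth-teller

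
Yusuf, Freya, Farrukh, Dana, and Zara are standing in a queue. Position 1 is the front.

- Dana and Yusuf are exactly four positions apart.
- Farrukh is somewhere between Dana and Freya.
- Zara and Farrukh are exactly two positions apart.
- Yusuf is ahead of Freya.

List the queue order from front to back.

Yusuf, Zara, Freya, Farrukh, Dana

From clue 1: Yusuf is in {1,5}.
From clues 1–3: Freya → position 3.
From clues 1–4: Yusuf → position 1, Zara → position 2, Farrukh → position 4, Dana → position 5.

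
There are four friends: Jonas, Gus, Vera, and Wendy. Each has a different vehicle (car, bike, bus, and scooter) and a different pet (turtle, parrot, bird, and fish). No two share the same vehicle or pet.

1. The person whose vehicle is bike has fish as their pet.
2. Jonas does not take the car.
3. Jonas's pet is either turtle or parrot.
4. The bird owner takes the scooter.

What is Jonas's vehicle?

bus

With clues 1–2, car is impossible for Jonas's vehicle.
With clues 1–3, bike is impossible for Jonas's vehicle.
With clues 1–4, scooter is impossible for Jonas's vehicle.
That leaves bus.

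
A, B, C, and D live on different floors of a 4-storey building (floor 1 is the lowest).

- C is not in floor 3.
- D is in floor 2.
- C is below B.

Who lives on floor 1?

C

With clues 1–2, D is ruled out for floor 1.
With clues 1–3, A and B are ruled out for floor 1.
So floor 1 is C.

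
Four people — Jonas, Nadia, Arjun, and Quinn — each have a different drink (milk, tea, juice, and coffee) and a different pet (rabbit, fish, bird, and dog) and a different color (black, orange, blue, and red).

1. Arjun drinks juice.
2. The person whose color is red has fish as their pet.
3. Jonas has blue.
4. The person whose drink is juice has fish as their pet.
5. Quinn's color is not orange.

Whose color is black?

With clues 1–3, Jonas is impossible for the one with color black.
With clues 1–4, Arjun is impossible for the one with color black.
With clues 1–5, Nadia is impossible for the one with color black.
That leaves Quinn.

Quinn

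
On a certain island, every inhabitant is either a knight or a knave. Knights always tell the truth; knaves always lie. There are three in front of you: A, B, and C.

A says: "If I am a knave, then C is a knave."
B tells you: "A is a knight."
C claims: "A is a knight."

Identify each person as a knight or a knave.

A: knight, B: knight, C: knight

Consider A. Suppose A is a knave.
Then no assignment of the remaining roles makes every statement match its speaker's type — contradiction.
So A is a knight.
With that fixed, B's statement is true, so B is a knight.
With that fixed, C's statement is true, so C is a knight.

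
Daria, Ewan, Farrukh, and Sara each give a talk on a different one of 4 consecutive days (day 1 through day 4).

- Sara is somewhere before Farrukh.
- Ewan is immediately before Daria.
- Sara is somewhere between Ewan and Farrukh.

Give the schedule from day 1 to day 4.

Ewan, Daria, Sara, Farrukh

From clue 1: Farrukh is in {2,3,4}.
From clues 1–2: Farrukh is in {2,4}.
From clues 1–3: Ewan → day 1, Daria → day 2, Sara → day 3, Farrukh → day 4.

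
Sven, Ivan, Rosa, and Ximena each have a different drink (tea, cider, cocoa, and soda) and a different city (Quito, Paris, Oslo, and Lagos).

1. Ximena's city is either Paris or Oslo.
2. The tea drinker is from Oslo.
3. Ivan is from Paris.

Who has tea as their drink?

Ximena

With clues 1–3, Ivan, Rosa, and Sven are impossible for the one with drink tea.
That leaves Ximena.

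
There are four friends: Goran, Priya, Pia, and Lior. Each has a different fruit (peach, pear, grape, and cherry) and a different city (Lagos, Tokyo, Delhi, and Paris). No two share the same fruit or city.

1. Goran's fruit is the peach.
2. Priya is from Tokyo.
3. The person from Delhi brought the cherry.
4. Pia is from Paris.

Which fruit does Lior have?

Clue 1 rules out peach for Lior's fruit.
With clues 1–4, grape and pear are impossible for Lior's fruit.
That leaves cherry.

cherry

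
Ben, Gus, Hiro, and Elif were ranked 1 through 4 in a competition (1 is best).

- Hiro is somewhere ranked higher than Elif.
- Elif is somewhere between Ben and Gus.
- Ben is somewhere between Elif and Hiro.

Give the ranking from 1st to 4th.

Hiro, Ben, Elif, Gus

From clue 1: Hiro is in {1,2,3}.
From clues 1–2: Elif → rank 3.
From clues 1–3: Hiro → rank 1, Ben → rank 2, Gus → rank 4.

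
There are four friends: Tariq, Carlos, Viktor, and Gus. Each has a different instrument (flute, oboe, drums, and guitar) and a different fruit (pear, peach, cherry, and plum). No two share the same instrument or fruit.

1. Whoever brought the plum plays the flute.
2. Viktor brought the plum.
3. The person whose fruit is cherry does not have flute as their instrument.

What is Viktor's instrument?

flute

With clues 1–2, drums, guitar, and oboe are impossible for Viktor's instrument.
That leaves flute.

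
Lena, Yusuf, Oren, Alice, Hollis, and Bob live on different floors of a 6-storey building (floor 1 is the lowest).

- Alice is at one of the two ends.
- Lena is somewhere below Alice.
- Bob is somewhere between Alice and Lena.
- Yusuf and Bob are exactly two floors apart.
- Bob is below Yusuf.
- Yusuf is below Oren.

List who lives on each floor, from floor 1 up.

Lena, Bob, Hollis, Yusuf, Oren, Alice

From clue 1: Alice is in {1,6}.
From clues 1–2: Alice → floor 6.
From clues 1–3: Lena is in {1,2,3,4}.
From clues 1–5: Lena is in {1,2}.
From clues 1–6: Lena → floor 1, Bob → floor 2, Hollis → floor 3, Yusuf → floor 4, Oren → floor 5.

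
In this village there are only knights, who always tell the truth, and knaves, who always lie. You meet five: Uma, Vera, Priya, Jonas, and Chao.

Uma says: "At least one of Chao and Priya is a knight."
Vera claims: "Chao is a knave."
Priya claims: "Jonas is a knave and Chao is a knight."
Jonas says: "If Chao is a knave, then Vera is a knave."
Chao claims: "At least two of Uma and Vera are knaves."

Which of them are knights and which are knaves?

Consider Uma. Suppose Uma is a knight.
Then no assignment of the remaining roles makes every statement match its speaker's type — contradiction.
So Uma is a knave.
Consider Vera. Suppose Vera is a knave.
Then no assignment of the remaining roles makes every statement match its speaker's type — contradiction.
So Vera is a knight.
With that fixed, Chao's statement is false, so Chao is a knave.
With that fixed, Priya's statement is false, so Priya is a knave.
With that fixed, Jonas's statement is false, so Jonas is a knave.

Uma: knave, Vera: knight, Priya: knave, Jonas: knave, Chao: knave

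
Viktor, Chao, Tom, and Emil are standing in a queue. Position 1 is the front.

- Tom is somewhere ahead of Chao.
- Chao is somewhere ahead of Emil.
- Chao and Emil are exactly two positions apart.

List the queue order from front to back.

Tom, Chao, Viktor, Emil

From clue 1: Chao is in {2,3,4}.
From clues 1–2: Chao is in {2,3}.
From clues 1–3: Tom → position 1, Chao → position 2, Viktor → position 3, Emil → position 4.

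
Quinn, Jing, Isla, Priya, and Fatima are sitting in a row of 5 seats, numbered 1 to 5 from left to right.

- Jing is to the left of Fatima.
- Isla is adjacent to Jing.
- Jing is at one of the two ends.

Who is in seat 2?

Isla

With clues 1–2, Fatima is ruled out for seat 2.
With clues 1–3, Jing, Priya, and Quinn are ruled out for seat 2.
So seat 2 is Isla.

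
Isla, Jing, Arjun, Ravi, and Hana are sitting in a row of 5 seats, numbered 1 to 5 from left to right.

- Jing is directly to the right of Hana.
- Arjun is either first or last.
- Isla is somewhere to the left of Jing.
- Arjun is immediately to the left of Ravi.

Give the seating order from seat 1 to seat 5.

Arjun, Ravi, Isla, Hana, Jing

From clue 1: Jing is in {2,3,4,5}.
From clues 1–2: Arjun is in {1,5}.
From clues 1–4: Arjun → seat 1, Ravi → seat 2, Isla → seat 3, Hana → seat 4, Jing → seat 5.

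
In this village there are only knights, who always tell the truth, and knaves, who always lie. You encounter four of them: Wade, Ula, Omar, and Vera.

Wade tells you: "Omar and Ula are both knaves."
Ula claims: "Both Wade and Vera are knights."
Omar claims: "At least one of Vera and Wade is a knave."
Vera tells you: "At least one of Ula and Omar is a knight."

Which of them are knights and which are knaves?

Consider Wade. Suppose Wade is a knight.
Then no assignment of the remaining roles makes every statement match its speaker's type — contradiction.
So Wade is a knave.
With that fixed, Ula's statement is false, so Ula is a knave.
With that fixed, Omar's statement is true, so Omar is a knight.
With that fixed, Vera's statement is true, so Vera is a knight.

Wade: knave, Ula: knave, Omar: knight, Vera: knight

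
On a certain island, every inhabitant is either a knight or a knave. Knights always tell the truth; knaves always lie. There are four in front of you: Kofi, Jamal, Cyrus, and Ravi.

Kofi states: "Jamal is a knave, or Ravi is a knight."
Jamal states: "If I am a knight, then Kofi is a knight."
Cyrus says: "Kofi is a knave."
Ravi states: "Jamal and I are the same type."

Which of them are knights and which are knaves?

Consider Kofi. Suppose Kofi is a knave.
Then whichever role Jamal has, Jamal's statement has the wrong truth value — contradiction.
So Kofi is a knight.
With that fixed, Jamal's statement is true, so Jamal is a knight.
With that fixed, Cyrus's statement is false, so Cyrus is a knave.
Consider Ravi. Suppose Ravi is a knave.
Then Kofi's statement comes out false, contradicting Kofi being a knight.
So Ravi is a knight.

Kofi: knight, Jamal: knight, Cyrus: knave, Ravi: knight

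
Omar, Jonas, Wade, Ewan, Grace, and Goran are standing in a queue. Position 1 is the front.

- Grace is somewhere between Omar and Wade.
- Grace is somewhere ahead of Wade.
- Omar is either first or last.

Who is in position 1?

With clue 1, Grace is ruled out for position 1.
With clues 1–2, Wade is ruled out for position 1.
With clues 1–3, Ewan, Goran, and Jonas are ruled out for position 1.
So position 1 is Omar.

Omar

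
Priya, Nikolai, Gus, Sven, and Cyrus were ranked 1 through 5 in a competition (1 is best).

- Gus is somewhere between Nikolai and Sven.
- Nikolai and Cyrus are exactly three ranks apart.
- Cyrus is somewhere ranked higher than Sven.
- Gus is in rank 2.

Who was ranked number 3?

Priya

With clues 1–2, Cyrus and Nikolai are ruled out for rank 3.
With clues 1–4, Gus and Sven are ruled out for rank 3.
So rank 3 is Priya.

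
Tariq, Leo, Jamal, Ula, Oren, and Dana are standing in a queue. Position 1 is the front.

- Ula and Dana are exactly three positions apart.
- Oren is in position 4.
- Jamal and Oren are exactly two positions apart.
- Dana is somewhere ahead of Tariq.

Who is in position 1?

Leo

With clues 1–2, Dana, Oren, and Ula are ruled out for position 1.
With clues 1–3, Jamal is ruled out for position 1.
With clues 1–4, Tariq is ruled out for position 1.
So position 1 is Leo.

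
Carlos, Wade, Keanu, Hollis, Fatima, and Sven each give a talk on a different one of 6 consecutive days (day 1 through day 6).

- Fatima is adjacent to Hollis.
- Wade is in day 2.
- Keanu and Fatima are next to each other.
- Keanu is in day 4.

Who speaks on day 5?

Fatima

With clues 1–2, Wade is ruled out for day 5.
With clues 1–3, Carlos and Sven are ruled out for day 5.
With clues 1–4, Hollis and Keanu are ruled out for day 5.
So day 5 is Fatima.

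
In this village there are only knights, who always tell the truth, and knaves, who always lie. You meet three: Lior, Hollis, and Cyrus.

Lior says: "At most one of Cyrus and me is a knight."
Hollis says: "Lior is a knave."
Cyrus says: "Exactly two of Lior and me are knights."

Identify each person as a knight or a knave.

Consider Lior. Suppose Lior is a knave.
Then Lior's own statement would have to be false, but it can't be — contradiction.
So Lior is a knight.
With that fixed, Hollis's statement is false, so Hollis is a knave.
Consider Cyrus. Suppose Cyrus is a knight.
Then Lior's statement comes out false, contradicting Lior being a knight.
So Cyrus is a knave.

Lior: knight, Hollis: knave, Cyrus: knave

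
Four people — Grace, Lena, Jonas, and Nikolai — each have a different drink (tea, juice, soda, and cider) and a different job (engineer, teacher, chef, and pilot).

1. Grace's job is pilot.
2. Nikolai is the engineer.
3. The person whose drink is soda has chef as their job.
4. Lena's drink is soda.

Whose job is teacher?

Clue 1 rules out Grace for the one with job teacher.
With clues 1–2, Nikolai is impossible for the one with job teacher.
With clues 1–4, Lena is impossible for the one with job teacher.
That leaves Jonas.

Jonas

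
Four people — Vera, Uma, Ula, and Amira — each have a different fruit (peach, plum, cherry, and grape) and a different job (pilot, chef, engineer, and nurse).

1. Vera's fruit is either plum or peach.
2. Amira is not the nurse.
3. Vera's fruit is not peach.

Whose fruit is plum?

With clues 1–3, Amira, Ula, and Uma are impossible for the one with fruit plum.
That leaves Vera.

Vera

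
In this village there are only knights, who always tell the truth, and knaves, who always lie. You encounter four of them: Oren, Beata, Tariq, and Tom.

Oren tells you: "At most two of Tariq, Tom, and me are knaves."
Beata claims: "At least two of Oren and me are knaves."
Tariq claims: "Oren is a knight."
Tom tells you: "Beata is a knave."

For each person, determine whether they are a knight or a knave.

Consider Oren. Suppose Oren is a knave.
Then whichever role Beata has, Beata's statement has the wrong truth value — contradiction.
So Oren is a knight.
With that fixed, Beata's statement is false, so Beata is a knave.
With that fixed, Tariq's statement is true, so Tariq is a knight.
With that fixed, Tom's statement is true, so Tom is a knight.

Oren: knight, Beata: knave, Tariq: knight, Tom: knight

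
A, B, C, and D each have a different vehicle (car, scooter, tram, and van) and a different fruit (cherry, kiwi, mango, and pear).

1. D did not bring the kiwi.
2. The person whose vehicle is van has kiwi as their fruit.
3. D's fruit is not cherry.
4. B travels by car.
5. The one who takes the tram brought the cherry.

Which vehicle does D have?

With clues 1–2, van is impossible for D's vehicle.
With clues 1–4, car is impossible for D's vehicle.
With clues 1–5, tram is impossible for D's vehicle.
That leaves scooter.

scooter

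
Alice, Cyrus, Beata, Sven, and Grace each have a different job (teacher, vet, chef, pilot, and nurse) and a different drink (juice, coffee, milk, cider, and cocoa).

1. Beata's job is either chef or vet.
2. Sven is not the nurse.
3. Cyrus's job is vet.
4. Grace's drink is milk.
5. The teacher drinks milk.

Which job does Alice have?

nurse

With clues 1–3, chef and vet are impossible for Alice's job.
With clues 1–5, pilot and teacher are impossible for Alice's job.
That leaves nurse.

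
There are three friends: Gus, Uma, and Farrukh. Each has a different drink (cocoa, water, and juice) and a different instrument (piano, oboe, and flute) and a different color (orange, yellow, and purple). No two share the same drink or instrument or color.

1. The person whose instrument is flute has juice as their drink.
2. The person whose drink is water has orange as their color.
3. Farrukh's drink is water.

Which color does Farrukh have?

orange

With clues 1–3, purple and yellow are impossible for Farrukh's color.
That leaves orange.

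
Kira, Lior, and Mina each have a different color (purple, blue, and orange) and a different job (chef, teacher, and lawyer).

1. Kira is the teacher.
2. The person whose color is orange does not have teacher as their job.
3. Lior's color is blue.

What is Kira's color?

purple

With clues 1–2, orange is impossible for Kira's color.
With clues 1–3, blue is impossible for Kira's color.
That leaves purple.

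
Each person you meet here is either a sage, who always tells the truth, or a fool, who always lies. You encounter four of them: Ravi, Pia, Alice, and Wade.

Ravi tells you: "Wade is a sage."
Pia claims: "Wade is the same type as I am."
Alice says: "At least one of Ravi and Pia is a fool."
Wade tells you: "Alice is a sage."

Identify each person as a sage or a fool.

Consider Ravi. Suppose Ravi is a fool.
Then no assignment of the remaining roles makes every statement match its speaker's type — contradiction.
So Ravi is a sage.
Consider Pia. Suppose Pia is a sage.
Then no assignment of the remaining roles makes every statement match its speaker's type — contradiction.
So Pia is a fool.
With that fixed, Alice's statement is true, so Alice is a sage.
With that fixed, Wade's statement is true, so Wade is a sage.

Ravi: sage, Pia: fool, Alice: sage, Wade: sage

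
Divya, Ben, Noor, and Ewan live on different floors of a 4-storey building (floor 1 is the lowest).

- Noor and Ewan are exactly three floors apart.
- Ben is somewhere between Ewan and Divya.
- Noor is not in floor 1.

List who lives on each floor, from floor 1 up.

From clue 1: Divya is in {2,3}.
From clues 1–3: Ewan → floor 1, Ben → floor 2, Divya → floor 3, Noor → floor 4.

Ewan, Ben, Divya, Noor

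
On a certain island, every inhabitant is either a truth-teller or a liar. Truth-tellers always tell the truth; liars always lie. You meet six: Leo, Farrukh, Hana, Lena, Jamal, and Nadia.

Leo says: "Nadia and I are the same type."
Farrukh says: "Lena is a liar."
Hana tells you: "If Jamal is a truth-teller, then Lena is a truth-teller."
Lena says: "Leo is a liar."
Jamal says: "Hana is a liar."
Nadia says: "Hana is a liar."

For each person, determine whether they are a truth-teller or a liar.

Consider Leo. Suppose Leo is a liar.
Then no assignment of the remaining roles makes every statement match its speaker's type — contradiction.
So Leo is a truth-teller.
With that fixed, Lena's statement is false, so Lena is a liar.
With that fixed, Farrukh's statement is true, so Farrukh is a truth-teller.
Consider Hana. Suppose Hana is a truth-teller.
Then no assignment of the remaining roles makes every statement match its speaker's type — contradiction.
So Hana is a liar.
With that fixed, Jamal's statement is true, so Jamal is a truth-teller.
With that fixed, Nadia's statement is true, so Nadia is a truth-teller.

Leo: truth-teller, Farrukh: truth-teller, Hana: liar, Lena: liar, Jamal: truth-teller, Nadia: truth-teller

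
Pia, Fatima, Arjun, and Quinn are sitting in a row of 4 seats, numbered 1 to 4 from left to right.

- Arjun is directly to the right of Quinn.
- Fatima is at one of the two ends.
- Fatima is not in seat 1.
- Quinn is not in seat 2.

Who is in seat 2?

With clues 1–2, Fatima is ruled out for seat 2.
With clues 1–3, Pia is ruled out for seat 2.
With clues 1–4, Quinn is ruled out for seat 2.
So seat 2 is Arjun.

Arjun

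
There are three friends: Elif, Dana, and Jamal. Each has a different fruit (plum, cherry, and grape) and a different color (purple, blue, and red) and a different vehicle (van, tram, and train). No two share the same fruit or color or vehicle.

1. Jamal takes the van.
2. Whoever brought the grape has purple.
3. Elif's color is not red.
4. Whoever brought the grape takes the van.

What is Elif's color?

With clues 1–3, red is impossible for Elif's color.
With clues 1–4, purple is impossible for Elif's color.
That leaves blue.

blue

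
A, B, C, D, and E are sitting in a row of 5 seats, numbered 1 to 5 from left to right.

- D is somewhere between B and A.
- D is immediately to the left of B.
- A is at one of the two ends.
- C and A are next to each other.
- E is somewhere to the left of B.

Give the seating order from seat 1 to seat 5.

A, C, E, D, B

From clue 1: D is in {2,3,4}.
From clues 1–2: A is in {1,2,3}.
From clues 1–3: A → seat 1.
From clues 1–4: C → seat 2.
From clues 1–5: E → seat 3, D → seat 4, B → seat 5.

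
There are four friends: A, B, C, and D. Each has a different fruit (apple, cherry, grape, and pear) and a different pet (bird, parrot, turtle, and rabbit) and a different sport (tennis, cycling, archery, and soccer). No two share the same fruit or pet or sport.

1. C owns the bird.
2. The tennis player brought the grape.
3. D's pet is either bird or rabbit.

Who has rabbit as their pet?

Clue 1 rules out C for the one with pet rabbit.
With clues 1–3, A and B are impossible for the one with pet rabbit.
That leaves D.

D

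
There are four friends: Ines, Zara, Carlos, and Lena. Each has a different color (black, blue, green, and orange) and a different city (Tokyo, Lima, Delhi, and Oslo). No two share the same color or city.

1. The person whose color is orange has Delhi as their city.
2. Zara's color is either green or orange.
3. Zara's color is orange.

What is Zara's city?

With clues 1–3, Lima, Oslo, and Tokyo are impossible for Zara's city.
That leaves Delhi.

Delhi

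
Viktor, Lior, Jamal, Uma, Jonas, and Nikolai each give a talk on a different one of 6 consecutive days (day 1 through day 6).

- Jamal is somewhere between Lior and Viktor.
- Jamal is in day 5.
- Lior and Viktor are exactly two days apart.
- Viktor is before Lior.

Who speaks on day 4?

Viktor

With clues 1–2, Jamal is ruled out for day 4.
With clues 1–3, Jonas, Nikolai, and Uma are ruled out for day 4.
With clues 1–4, Lior is ruled out for day 4.
So day 4 is Viktor.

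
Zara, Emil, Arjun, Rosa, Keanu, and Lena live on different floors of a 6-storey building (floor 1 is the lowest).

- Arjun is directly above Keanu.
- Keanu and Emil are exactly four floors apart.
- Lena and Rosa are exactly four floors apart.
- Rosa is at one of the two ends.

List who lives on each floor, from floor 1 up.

Rosa, Keanu, Arjun, Zara, Lena, Emil

From clue 1: Arjun is in {2,3,4,5,6}.
From clues 1–2: Emil is in {1,5,6}.
From clues 1–3: Keanu → floor 2, Arjun → floor 3, Zara → floor 4, Emil → floor 6.
From clues 1–4: Rosa → floor 1, Lena → floor 5.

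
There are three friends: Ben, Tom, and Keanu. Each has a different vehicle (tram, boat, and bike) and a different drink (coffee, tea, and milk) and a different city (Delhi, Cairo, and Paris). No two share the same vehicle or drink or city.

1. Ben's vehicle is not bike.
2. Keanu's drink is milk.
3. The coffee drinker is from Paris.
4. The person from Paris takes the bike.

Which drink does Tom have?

With clues 1–2, milk is impossible for Tom's drink.
With clues 1–4, tea is impossible for Tom's drink.
That leaves coffee.

coffee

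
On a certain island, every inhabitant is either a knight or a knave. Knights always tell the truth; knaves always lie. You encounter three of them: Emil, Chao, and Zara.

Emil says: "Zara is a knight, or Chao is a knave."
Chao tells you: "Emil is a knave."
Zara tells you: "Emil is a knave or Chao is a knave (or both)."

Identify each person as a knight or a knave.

Emil: knight, Chao: knave, Zara: knight

Consider Emil. Suppose Emil is a knave.
Then no assignment of the remaining roles makes every statement match its speaker's type — contradiction.
So Emil is a knight.
With that fixed, Chao's statement is false, so Chao is a knave.
With that fixed, Zara's statement is true, so Zara is a knight.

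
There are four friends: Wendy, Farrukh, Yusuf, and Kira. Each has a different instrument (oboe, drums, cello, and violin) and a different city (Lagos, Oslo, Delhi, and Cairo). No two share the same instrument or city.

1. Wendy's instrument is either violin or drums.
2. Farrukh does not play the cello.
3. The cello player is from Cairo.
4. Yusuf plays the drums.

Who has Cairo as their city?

Kira

With clues 1–3, Farrukh and Wendy are impossible for the one with city Cairo.
With clues 1–4, Yusuf is impossible for the one with city Cairo.
That leaves Kira.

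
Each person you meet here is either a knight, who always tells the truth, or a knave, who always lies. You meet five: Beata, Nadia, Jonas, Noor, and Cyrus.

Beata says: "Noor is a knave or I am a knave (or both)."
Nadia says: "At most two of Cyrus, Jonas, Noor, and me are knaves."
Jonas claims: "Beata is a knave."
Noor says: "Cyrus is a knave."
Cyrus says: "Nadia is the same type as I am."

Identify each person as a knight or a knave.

Beata: knight, Nadia: knight, Jonas: knave, Noor: knave, Cyrus: knight

Consider Beata. Suppose Beata is a knave.
Then Beata's own statement would have to be false, but it can't be — contradiction.
So Beata is a knight.
With that fixed, Jonas's statement is false, so Jonas is a knave.
Consider Nadia. Suppose Nadia is a knave.
Then whichever role Cyrus has, Cyrus's statement has the wrong truth value — contradiction.
So Nadia is a knight.
Consider Noor. Suppose Noor is a knight.
Then Beata's statement comes out false, contradicting Beata being a knight.
So Noor is a knave.
Consider Cyrus. Suppose Cyrus is a knave.
Then Nadia's statement comes out false, contradicting Nadia being a knight.
So Cyrus is a knight.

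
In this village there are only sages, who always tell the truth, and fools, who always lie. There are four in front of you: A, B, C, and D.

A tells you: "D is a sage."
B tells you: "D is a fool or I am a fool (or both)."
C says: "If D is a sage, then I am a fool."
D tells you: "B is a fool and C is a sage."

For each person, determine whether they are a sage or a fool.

Consider A. Suppose A is a sage.
Then no assignment of the remaining roles makes every statement match its speaker's type — contradiction.
So A is a fool.
Consider B. Suppose B is a fool.
Then B's own statement would have to be false, but it can't be — contradiction.
So B is a sage.
With that fixed, D's statement is false, so D is a fool.
With that fixed, C's statement is true, so C is a sage.

A: fool, B: sage, C: sage, D: fool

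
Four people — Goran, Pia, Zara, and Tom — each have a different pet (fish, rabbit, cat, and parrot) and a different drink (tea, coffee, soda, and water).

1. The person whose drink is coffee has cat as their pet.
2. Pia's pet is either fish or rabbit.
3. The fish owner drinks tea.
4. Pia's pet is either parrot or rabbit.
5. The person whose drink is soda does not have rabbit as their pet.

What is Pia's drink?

water

With clues 1–2, coffee is impossible for Pia's drink.
With clues 1–4, tea is impossible for Pia's drink.
With clues 1–5, soda is impossible for Pia's drink.
That leaves water.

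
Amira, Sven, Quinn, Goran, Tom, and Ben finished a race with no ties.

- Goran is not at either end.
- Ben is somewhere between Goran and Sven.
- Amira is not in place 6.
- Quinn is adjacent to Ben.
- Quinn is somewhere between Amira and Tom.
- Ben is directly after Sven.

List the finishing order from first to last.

From clue 1: Goran is in {2,3,4,5}.
From clues 1–4: Sven is in {1,2,5,6}.
From clues 1–5: Quinn is in {3,4}.
From clues 1–6: Amira → place 1, Sven → place 2, Ben → place 3, Quinn → place 4, Goran → place 5, Tom → place 6.

Amira, Sven, Ben, Quinn, Goran, Tom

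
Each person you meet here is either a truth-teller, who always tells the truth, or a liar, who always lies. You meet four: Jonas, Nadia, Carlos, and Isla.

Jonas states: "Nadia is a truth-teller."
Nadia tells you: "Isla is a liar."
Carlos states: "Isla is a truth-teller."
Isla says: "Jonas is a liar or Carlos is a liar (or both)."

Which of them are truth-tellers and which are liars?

Consider Jonas. Suppose Jonas is a truth-teller.
Then no assignment of the remaining roles makes every statement match its speaker's type — contradiction.
So Jonas is a liar.
With that fixed, Isla's statement is true, so Isla is a truth-teller.
With that fixed, Nadia's statement is false, so Nadia is a liar.
With that fixed, Carlos's statement is true, so Carlos is a truth-teller.

Jonas: liar, Nadia: liar, Carlos: truth-teller, Isla: truth-teller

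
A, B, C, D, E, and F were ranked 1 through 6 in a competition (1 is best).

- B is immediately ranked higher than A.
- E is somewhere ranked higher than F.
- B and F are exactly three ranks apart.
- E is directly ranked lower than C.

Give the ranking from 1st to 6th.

C, E, B, A, D, F

From clue 1: A is in {2,3,4,5,6}.
From clues 1–3: A is in {2,3,4,6}.
From clues 1–4: C → rank 1, E → rank 2, B → rank 3, A → rank 4, D → rank 5, F → rank 6.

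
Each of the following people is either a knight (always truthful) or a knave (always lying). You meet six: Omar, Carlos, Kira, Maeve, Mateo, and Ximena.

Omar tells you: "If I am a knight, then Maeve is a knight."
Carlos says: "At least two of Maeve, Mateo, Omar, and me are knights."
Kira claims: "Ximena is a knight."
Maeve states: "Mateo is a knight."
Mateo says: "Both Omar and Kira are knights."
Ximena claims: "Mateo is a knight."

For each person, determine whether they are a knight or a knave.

Omar: knight, Carlos: knight, Kira: knight, Maeve: knight, Mateo: knight, Ximena: knight

Consider Omar. Suppose Omar is a knave.
Then Omar's own statement would have to be false, but it can't be — contradiction.
So Omar is a knight.
Consider Carlos. Suppose Carlos is a knave.
Then no assignment of the remaining roles makes every statement match its speaker's type — contradiction.
So Carlos is a knight.
Consider Kira. Suppose Kira is a knave.
Then no assignment of the remaining roles makes every statement match its speaker's type — contradiction.
So Kira is a knight.
With that fixed, Mateo's statement is true, so Mateo is a knight.
With that fixed, Ximena's statement is true, so Ximena is a knight.
With that fixed, Maeve's statement is true, so Maeve is a knight.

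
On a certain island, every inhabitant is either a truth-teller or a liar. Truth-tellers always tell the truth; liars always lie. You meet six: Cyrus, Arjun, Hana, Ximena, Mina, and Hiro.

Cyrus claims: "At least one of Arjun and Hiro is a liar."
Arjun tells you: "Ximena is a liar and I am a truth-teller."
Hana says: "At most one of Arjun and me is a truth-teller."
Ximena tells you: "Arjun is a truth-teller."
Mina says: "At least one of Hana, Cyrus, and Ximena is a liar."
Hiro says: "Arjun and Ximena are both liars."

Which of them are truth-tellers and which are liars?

Consider Cyrus. Suppose Cyrus is a liar.
Then no assignment of the remaining roles makes every statement match its speaker's type — contradiction.
So Cyrus is a truth-teller.
Consider Arjun. Suppose Arjun is a truth-teller.
Then whichever role Hana has, Hana's statement has the wrong truth value — contradiction.
So Arjun is a liar.
With that fixed, Hana's statement is true, so Hana is a truth-teller.
With that fixed, Ximena's statement is false, so Ximena is a liar.
With that fixed, Mina's statement is true, so Mina is a truth-teller.
With that fixed, Hiro's statement is true, so Hiro is a truth-teller.

Cyrus: truth-teller, Arjun: liar, Hana: truth-teller, Ximena: liar, Mina: truth-teller, Hiro: truth-teller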